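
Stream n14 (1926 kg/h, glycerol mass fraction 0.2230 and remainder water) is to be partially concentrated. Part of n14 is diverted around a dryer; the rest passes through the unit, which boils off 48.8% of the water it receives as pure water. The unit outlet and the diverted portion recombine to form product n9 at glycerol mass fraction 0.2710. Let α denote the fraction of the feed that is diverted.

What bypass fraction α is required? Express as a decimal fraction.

All 1926×0.223 = 429.5 kg/h of glycerol reaches n9, so n9 = 429.5/0.271 = 1584.9 kg/h and vapour = 341.14 kg/h.
The evaporator receives (1−α)·1926 of feed at 0.777 water and removes 0.488 of that water:
0.488×0.777×(1−α)×1926 = 341.14
(1−α) = 341.14/730.29 = 0.4671;  α = 0.5329.

0.533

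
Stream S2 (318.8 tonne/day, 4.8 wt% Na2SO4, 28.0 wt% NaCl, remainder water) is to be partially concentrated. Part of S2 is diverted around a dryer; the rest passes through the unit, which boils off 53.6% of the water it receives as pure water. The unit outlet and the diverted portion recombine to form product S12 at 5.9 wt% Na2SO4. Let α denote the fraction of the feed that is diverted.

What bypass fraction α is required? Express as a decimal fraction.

All 318.8×0.048 = 15.302 tonne/day of Na2SO4 reaches S12, so S12 = 15.302/0.059 = 259.36 tonne/day and vapour = 59.437 tonne/day.
The evaporator receives (1−α)·318.8 of feed at 0.672 water and removes 0.536 of that water:
0.536×0.672×(1−α)×318.8 = 59.437
(1−α) = 59.437/114.83 = 0.5176;  α = 0.4824.

0.482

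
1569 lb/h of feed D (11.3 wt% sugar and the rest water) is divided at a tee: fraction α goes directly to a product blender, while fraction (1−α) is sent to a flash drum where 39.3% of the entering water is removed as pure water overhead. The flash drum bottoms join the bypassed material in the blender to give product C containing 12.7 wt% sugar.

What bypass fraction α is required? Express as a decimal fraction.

All 1569×0.113 = 177.3 lb/h of sugar reaches C, so C = 177.3/0.127 = 1396 lb/h and vapour = 172.96 lb/h.
The evaporator receives (1−α)·1569 of feed at 0.887 water and removes 0.393 of that water:
0.393×0.887×(1−α)×1569 = 172.96
(1−α) = 172.96/546.94 = 0.3162;  α = 0.6838.

0.684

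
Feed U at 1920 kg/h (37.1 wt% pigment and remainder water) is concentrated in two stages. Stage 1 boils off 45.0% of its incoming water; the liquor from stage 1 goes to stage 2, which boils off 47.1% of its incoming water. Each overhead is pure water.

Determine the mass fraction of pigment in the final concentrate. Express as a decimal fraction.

0.670

water in feed = 1920×0.629 = 1207.7 kg/h.
After stage 1: water left = (1−0.450)×1207.7 = 664.22; stream total = 1376.5 kg/h.
After stage 2: water left = (1−0.471)×664.22 = 351.37; final concentrate = 1063.7 kg/h.
pigment fraction = 712.32/1063.7 = 0.670.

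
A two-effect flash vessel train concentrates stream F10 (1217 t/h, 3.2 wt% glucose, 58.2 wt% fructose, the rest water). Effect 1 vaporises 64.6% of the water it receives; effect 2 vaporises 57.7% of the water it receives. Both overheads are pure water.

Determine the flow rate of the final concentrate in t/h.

water in feed = 1217×0.386 = 469.76 t/h.
After stage 1: water left = (1−0.646)×469.76 = 166.3; stream total = 913.53 t/h.
After stage 2: water left = (1−0.577)×166.3 = 70.343; final concentrate = 817.58 t/h.

817.6 t/h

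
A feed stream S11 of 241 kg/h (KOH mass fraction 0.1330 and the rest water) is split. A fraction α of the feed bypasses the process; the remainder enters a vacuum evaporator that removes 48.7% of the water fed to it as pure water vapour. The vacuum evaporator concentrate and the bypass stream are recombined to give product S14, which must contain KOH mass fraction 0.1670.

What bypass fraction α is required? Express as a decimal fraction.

0.518

All 241×0.133 = 32.053 kg/h of KOH reaches S14, so S14 = 32.053/0.167 = 191.93 kg/h and vapour = 49.066 kg/h.
The evaporator receives (1−α)·241 of feed at 0.867 water and removes 0.487 of that water:
0.487×0.867×(1−α)×241 = 49.066
(1−α) = 49.066/101.76 = 0.4822;  α = 0.5178.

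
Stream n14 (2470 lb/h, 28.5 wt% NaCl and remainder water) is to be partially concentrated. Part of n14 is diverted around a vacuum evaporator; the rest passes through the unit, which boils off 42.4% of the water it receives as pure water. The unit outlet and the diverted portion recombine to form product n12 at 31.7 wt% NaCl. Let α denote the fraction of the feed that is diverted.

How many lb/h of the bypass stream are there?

All 2470×0.285 = 703.95 lb/h of NaCl reaches n12, so n12 = 703.95/0.317 = 2220.7 lb/h and vapour = 249.34 lb/h.
The evaporator receives (1−α)·2470 of feed at 0.715 water and removes 0.424 of that water:
0.424×0.715×(1−α)×2470 = 249.34
(1−α) = 249.34/748.81 = 0.3330;  α = 0.6670.
Bypass flow = 0.6670×2470 = 1647.5 lb/h.

1648 lb/h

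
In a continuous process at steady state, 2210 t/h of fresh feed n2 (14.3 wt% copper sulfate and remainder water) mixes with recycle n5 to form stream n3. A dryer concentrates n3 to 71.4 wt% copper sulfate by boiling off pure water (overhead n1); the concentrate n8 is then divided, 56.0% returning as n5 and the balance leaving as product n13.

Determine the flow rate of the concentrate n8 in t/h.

Overall copper sulfate balance (none leaves overhead): copper sulfate in fresh feed = copper sulfate in product, i.e. 2210×0.143 = (1−0.560)·n8·0.714.
n8 = 316.03/(0.714×0.440) = 1006 t/h.

1006 t/h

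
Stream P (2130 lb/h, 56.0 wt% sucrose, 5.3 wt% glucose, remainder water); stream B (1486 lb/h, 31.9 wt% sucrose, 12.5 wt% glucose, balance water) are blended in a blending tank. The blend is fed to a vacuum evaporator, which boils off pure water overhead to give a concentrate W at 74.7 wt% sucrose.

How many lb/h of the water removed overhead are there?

sucrose entering = 2130×0.560 + 1486×0.319 = 1666.8 lb/h.
All sucrose reports to W, so W = 1666.8/0.747 = 2231.4 lb/h.
Total feed = 3616 lb/h; overhead = 3616 − 2231.4 = 1384.6 lb/h.

1385 lb/h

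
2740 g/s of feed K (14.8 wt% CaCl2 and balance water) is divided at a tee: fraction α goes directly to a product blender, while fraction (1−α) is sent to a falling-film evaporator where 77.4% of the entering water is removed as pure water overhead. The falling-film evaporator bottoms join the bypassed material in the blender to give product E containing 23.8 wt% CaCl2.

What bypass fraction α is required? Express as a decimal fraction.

0.427

All 2740×0.148 = 405.52 g/s of CaCl2 reaches E, so E = 405.52/0.238 = 1703.9 g/s and vapour = 1036.1 g/s.
The evaporator receives (1−α)·2740 of feed at 0.852 water and removes 0.774 of that water:
0.774×0.852×(1−α)×2740 = 1036.1
(1−α) = 1036.1/1806.9 = 0.5734;  α = 0.4266.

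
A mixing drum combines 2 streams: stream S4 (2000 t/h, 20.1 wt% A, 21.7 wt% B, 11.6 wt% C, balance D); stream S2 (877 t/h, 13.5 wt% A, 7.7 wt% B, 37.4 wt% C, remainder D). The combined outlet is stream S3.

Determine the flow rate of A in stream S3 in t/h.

A out = A in = 2000×0.201 + 877×0.135 = 520.39 t/h.

520.4 t/h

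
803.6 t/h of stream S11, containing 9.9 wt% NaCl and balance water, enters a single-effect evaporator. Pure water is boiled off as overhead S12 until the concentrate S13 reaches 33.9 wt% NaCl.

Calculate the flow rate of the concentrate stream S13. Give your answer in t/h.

234.7 t/h

NaCl is conserved: 803.6×0.099 = 79.556 t/h all reports to the concentrate.
Concentrate = 79.556/(target fraction) = 234.68 t/h.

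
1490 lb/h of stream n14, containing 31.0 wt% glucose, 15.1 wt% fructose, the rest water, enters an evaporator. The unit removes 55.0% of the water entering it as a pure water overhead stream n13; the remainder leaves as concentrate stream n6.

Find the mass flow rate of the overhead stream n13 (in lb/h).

water entering = 1490×0.539 = 803.11 lb/h; overhead removed = 0.550×803.11 = 441.71 lb/h.

441.7 lb/h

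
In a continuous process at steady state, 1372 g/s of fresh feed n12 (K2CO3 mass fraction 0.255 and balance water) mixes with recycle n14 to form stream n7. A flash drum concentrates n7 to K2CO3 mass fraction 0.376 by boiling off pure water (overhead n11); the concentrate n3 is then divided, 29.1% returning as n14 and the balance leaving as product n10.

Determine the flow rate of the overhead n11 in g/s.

Overall K2CO3 balance (none leaves overhead): K2CO3 in fresh feed = K2CO3 in product, i.e. 1372×0.255 = (1−0.291)·n3·0.376.
n3 = 349.86/(0.376×0.709) = 1312.4 g/s.
Recycle n14 = 0.291×1312.4 = 381.9 g/s.
Combined feed n7 = 1372 + 381.9 = 1753.9 g/s.
Overhead n11 = n7 − n3 = 1753.9 − 1312.4 = 441.52 g/s.

441.5 g/s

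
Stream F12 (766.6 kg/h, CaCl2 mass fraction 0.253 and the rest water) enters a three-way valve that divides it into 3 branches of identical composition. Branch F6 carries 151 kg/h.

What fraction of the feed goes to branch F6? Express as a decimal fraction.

0.197

Fraction to F6 = 151/766.6 = 0.1970.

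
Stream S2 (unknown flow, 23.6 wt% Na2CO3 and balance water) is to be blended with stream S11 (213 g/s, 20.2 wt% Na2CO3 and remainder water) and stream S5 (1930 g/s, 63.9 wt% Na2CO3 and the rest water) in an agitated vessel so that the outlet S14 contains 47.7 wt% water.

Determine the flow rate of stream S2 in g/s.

Let S2 be the unknown flow. Total out = 2143 + S2.
water balance: 866.7 + 0.764·S2 = 0.477·(2143 + S2)
(0.764 − 0.477)·S2 = 0.477×2143 − 866.7 = 155.51
S2 = 155.51 / 0.287 = 541.84 g/s

541.8 g/s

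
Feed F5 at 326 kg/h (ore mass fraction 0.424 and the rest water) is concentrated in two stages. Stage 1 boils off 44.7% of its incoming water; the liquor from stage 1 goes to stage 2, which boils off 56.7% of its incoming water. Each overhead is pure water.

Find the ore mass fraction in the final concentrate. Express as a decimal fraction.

0.755

water in feed = 326×0.576 = 187.78 kg/h.
After stage 1: water left = (1−0.447)×187.78 = 103.84; stream total = 242.06 kg/h.
After stage 2: water left = (1−0.567)×103.84 = 44.963; final concentrate = 183.19 kg/h.
ore fraction = 138.22/183.19 = 0.755.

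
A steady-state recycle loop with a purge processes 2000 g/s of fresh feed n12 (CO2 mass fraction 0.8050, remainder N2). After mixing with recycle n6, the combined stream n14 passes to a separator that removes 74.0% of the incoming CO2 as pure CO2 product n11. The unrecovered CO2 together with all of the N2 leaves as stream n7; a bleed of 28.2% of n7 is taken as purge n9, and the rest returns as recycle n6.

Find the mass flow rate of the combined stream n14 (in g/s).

3363 g/s

N2 enters only via n12 and leaves only via the purge: 2000×0.195 = 0.282×(N2 in n7), and the separator passes all N2, so N2 in n14 = N2 in n7 = 1383 g/s.
CO2 in n14: m_A = 2000×0.805 + (1−0.282)·(1−0.740)·m_A, so m_A = 1610/0.8133 = 1979.5 g/s.
n14 = 1979.5 + 1383 = 3362.5 g/s.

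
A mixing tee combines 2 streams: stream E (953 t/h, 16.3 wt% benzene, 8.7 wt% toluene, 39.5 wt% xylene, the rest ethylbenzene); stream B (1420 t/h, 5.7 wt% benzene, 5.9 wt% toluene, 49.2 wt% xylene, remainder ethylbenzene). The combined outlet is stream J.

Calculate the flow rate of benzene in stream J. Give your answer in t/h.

236.3 t/h

benzene out = benzene in = 953×0.163 + 1420×0.057 = 236.28 t/h.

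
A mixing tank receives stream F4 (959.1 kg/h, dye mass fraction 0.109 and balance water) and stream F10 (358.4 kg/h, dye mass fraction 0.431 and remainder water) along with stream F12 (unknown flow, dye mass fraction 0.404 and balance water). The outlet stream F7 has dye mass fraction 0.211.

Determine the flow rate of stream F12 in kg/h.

98.34 kg/h

Let F12 be the unknown flow. Total out = 1317.5 + F12.
dye balance: 259.01 + 0.404·F12 = 0.211·(1317.5 + F12)
(0.404 − 0.211)·F12 = 0.211×1317.5 − 259.01 = 18.98
F12 = 18.98 / 0.193 = 98.343 kg/h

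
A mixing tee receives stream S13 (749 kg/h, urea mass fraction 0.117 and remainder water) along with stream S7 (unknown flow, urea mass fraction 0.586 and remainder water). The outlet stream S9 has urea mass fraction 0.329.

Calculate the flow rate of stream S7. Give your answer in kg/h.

617.9 kg/h

Let S7 be the unknown flow. Total out = 749 + S7.
urea balance: 87.633 + 0.586·S7 = 0.329·(749 + S7)
(0.586 − 0.329)·S7 = 0.329×749 − 87.633 = 158.79
S7 = 158.79 / 0.257 = 617.85 kg/h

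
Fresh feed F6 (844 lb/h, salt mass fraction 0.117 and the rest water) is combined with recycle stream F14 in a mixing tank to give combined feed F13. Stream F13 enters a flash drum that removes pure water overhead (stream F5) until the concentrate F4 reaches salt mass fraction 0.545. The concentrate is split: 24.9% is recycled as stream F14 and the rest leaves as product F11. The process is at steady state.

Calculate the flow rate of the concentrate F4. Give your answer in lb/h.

241.3 lb/h

Overall salt balance (none leaves overhead): salt in fresh feed = salt in product, i.e. 844×0.117 = (1−0.249)·F4·0.545.
F4 = 98.748/(0.545×0.751) = 241.26 lb/h.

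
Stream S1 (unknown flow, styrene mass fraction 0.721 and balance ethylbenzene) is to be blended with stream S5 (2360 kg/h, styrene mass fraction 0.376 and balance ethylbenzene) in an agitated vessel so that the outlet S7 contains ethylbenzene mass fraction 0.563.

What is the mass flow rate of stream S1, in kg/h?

Let S1 be the unknown flow. Total out = 2360 + S1.
ethylbenzene balance: 1472.6 + 0.279·S1 = 0.563·(2360 + S1)
(0.279 − 0.563)·S1 = 0.563×2360 − 1472.6 = -143.96
S1 = -143.96 / -0.284 = 506.9 kg/h

506.9 kg/h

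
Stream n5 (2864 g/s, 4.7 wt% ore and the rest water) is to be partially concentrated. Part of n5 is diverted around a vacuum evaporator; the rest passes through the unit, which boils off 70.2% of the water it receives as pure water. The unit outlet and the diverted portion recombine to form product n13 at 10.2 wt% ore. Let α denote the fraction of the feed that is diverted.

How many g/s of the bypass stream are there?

555.6 g/s

All 2864×0.047 = 134.61 g/s of ore reaches n13, so n13 = 134.61/0.102 = 1319.7 g/s and vapour = 1544.3 g/s.
The evaporator receives (1−α)·2864 of feed at 0.953 water and removes 0.702 of that water:
0.702×0.953×(1−α)×2864 = 1544.3
(1−α) = 1544.3/1916 = 0.8060;  α = 0.1940.
Bypass flow = 0.1940×2864 = 555.63 g/s.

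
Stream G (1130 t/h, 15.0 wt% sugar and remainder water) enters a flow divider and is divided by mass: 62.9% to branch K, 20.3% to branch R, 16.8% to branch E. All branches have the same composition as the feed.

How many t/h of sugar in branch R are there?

Branch R total = 0.203×1130 = 229.39 t/h.
sugar in R = 0.150×229.39 = 34.409 t/h.

34.41 t/h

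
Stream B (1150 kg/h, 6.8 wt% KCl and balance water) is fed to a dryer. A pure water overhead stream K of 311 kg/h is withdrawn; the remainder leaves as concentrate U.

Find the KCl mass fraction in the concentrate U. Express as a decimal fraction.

KCl is not removed: 1150×0.068 = 78.2 kg/h of KCl enters U.
Concentrate = 1150 − 311 = 839 kg/h.
Mass fraction = 78.2/839 = 0.0932.

0.0932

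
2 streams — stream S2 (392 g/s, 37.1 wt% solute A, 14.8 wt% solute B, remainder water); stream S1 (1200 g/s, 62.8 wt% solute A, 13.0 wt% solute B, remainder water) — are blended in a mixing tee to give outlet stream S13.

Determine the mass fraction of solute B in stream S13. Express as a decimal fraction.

Total flow out = 392 + 1200 = 1592 g/s.
solute B in = 392×0.148 + 1200×0.130 = 214.02 g/s.
solute B mass fraction in S13 = 214.02/1592 = 0.134.

0.134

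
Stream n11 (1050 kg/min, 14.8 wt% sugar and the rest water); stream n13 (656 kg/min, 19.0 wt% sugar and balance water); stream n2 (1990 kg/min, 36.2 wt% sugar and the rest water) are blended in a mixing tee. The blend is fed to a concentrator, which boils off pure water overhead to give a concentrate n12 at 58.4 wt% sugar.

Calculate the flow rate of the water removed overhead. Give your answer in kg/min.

sugar entering = 1050×0.148 + 656×0.190 + 1990×0.362 = 1000.4 kg/min.
All sugar reports to n12, so n12 = 1000.4/0.584 = 1713 kg/min.
Total feed = 3696 kg/min; overhead = 3696 − 1713 = 1983 kg/min.

1983 kg/min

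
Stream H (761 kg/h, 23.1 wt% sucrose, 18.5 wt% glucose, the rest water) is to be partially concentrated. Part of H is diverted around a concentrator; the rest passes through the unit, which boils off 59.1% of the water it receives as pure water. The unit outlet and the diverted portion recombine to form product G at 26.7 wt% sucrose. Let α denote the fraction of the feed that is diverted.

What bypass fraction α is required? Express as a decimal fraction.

All 761×0.231 = 175.79 kg/h of sucrose reaches G, so G = 175.79/0.267 = 658.39 kg/h and vapour = 102.61 kg/h.
The evaporator receives (1−α)·761 of feed at 0.584 water and removes 0.591 of that water:
0.591×0.584×(1−α)×761 = 102.61
(1−α) = 102.61/262.65 = 0.3907;  α = 0.6093.

0.609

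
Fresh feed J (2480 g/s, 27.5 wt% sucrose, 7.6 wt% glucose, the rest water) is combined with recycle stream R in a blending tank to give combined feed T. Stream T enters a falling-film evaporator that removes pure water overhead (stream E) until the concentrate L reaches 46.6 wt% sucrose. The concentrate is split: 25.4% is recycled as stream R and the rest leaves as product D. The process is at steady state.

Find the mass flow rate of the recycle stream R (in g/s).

Overall sucrose balance (none leaves overhead): sucrose in fresh feed = sucrose in product, i.e. 2480×0.275 = (1−0.254)·L·0.466.
L = 682/(0.466×0.746) = 1961.8 g/s.
Recycle R = 0.254×1961.8 = 498.3 g/s.

498.3 g/s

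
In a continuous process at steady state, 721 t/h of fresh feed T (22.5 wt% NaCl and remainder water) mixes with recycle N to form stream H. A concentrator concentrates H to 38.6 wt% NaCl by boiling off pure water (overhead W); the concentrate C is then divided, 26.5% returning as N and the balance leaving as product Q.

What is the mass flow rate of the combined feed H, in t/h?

872.5 t/h

Overall NaCl balance (none leaves overhead): NaCl in fresh feed = NaCl in product, i.e. 721×0.225 = (1−0.265)·C·0.386.
C = 162.22/(0.386×0.735) = 571.8 t/h.
Recycle N = 0.265×571.8 = 151.53 t/h.
Combined feed H = 721 + 151.53 = 872.53 t/h.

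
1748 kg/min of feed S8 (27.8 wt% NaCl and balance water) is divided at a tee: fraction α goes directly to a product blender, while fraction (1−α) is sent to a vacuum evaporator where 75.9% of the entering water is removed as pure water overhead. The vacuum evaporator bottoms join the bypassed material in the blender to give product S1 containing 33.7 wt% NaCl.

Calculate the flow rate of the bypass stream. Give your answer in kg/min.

1190 kg/min

All 1748×0.278 = 485.94 kg/min of NaCl reaches S1, so S1 = 485.94/0.337 = 1442 kg/min and vapour = 306.03 kg/min.
The evaporator receives (1−α)·1748 of feed at 0.722 water and removes 0.759 of that water:
0.759×0.722×(1−α)×1748 = 306.03
(1−α) = 306.03/957.9 = 0.3195;  α = 0.6805.
Bypass flow = 0.6805×1748 = 1189.5 kg/min.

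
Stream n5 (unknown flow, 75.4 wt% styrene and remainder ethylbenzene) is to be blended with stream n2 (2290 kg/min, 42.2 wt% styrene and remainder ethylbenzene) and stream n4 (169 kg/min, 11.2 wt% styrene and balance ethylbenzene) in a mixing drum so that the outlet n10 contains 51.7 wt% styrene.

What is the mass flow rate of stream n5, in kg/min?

Let n5 be the unknown flow. Total out = 2459 + n5.
styrene balance: 985.31 + 0.754·n5 = 0.517·(2459 + n5)
(0.754 − 0.517)·n5 = 0.517×2459 − 985.31 = 286
n5 = 286 / 0.237 = 1206.7 kg/min

1207 kg/min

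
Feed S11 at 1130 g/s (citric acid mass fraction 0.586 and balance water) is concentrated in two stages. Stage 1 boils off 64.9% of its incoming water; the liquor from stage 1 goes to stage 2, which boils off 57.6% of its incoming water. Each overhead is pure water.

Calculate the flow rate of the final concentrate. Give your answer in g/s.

water in feed = 1130×0.414 = 467.82 g/s.
After stage 1: water left = (1−0.649)×467.82 = 164.2; stream total = 826.38 g/s.
After stage 2: water left = (1−0.576)×164.2 = 69.623; final concentrate = 731.8 g/s.

731.8 g/s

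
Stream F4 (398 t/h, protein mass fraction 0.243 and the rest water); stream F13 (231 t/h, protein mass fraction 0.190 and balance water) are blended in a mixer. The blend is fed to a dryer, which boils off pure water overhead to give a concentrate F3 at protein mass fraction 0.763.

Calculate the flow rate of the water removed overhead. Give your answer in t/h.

protein entering = 398×0.243 + 231×0.190 = 140.6 t/h.
All protein reports to F3, so F3 = 140.6/0.763 = 184.28 t/h.
Total feed = 629 t/h; overhead = 629 − 184.28 = 444.72 t/h.

444.7 t/h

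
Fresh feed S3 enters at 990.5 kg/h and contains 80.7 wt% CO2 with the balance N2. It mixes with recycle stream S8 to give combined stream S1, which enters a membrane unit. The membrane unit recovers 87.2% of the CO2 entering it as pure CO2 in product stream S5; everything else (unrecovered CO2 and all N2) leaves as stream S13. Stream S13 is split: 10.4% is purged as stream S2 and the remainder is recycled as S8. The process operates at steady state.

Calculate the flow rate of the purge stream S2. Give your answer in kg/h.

N2 enters only via S3 and leaves only via the purge: 990.5×0.193 = 0.104×(N2 in S13), and the membrane unit passes all N2, so N2 in S1 = N2 in S13 = 1838.1 kg/h.
CO2 in S1: m_A = 990.5×0.807 + (1−0.104)·(1−0.872)·m_A, so m_A = 799.33/0.8853 = 902.88 kg/h.
S13 = (1−0.872)×902.88 + 1838.1 = 1953.7 kg/h.
Purge S2 = 0.104×1953.7 = 203.19 kg/h.

203.2 kg/h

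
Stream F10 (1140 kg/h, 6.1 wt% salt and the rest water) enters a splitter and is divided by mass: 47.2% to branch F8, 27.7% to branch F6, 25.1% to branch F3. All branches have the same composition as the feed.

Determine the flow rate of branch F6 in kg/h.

Branch F6 flow = 0.277×1140 = 315.78 kg/h.

315.8 kg/h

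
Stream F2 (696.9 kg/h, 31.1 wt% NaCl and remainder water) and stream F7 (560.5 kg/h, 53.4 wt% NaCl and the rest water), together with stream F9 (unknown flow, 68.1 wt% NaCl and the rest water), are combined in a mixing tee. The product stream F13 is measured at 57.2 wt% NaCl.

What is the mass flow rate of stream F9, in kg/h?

Let F9 be the unknown flow. Total out = 1257.4 + F9.
NaCl balance: 516.04 + 0.681·F9 = 0.572·(1257.4 + F9)
(0.681 − 0.572)·F9 = 0.572×1257.4 − 516.04 = 203.19
F9 = 203.19 / 0.109 = 1864.1 kg/h

1864 kg/h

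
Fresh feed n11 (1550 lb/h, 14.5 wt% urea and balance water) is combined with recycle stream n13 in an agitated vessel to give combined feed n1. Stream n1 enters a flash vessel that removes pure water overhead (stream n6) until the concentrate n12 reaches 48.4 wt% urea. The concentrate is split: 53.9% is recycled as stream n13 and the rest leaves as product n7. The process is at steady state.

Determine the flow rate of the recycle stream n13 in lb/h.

Overall urea balance (none leaves overhead): urea in fresh feed = urea in product, i.e. 1550×0.145 = (1−0.539)·n12·0.484.
n12 = 224.75/(0.484×0.461) = 1007.3 lb/h.
Recycle n13 = 0.539×1007.3 = 542.93 lb/h.

542.9 lb/h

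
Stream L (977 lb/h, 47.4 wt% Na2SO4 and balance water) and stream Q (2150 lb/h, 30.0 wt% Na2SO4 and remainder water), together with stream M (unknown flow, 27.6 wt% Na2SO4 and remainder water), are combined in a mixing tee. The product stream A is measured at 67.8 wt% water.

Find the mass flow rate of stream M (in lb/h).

Let M be the unknown flow. Total out = 3127 + M.
water balance: 2018.9 + 0.724·M = 0.678·(3127 + M)
(0.724 − 0.678)·M = 0.678×3127 − 2018.9 = 101.2
M = 101.2 / 0.046 = 2200.1 lb/h

2200 lb/h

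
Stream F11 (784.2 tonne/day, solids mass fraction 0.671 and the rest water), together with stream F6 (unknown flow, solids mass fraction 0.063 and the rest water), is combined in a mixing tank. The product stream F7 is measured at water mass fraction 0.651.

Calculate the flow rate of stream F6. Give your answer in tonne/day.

882.9 tonne/day

Let F6 be the unknown flow. Total out = 784.2 + F6.
water balance: 258 + 0.937·F6 = 0.651·(784.2 + F6)
(0.937 − 0.651)·F6 = 0.651×784.2 − 258 = 252.51
F6 = 252.51 / 0.286 = 882.91 tonne/day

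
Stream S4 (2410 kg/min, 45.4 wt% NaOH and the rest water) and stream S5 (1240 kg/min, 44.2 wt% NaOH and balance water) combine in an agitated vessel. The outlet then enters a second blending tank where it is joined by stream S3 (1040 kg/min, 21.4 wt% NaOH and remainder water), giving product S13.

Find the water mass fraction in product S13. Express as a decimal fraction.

Overall, product flow = 4690 kg/min.
water in = 2410×0.546 + 1240×0.558 + 1040×0.786 = 2825.2 kg/min.
water fraction in S13 = 0.602.

0.602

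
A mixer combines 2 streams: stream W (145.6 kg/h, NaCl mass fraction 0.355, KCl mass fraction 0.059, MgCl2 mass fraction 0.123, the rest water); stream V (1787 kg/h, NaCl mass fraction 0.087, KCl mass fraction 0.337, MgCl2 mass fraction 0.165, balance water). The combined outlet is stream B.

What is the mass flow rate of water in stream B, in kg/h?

water out = water in = 145.6×0.463 + 1787×0.411 = 801.87 kg/h.

801.9 kg/h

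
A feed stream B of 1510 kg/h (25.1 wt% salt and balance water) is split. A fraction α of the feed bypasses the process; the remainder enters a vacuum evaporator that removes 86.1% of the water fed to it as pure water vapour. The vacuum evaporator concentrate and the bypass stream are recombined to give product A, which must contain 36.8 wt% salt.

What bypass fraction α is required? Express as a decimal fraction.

All 1510×0.251 = 379.01 kg/h of salt reaches A, so A = 379.01/0.368 = 1029.9 kg/h and vapour = 480.08 kg/h.
The evaporator receives (1−α)·1510 of feed at 0.749 water and removes 0.861 of that water:
0.861×0.749×(1−α)×1510 = 480.08
(1−α) = 480.08/973.78 = 0.4930;  α = 0.5070.

0.507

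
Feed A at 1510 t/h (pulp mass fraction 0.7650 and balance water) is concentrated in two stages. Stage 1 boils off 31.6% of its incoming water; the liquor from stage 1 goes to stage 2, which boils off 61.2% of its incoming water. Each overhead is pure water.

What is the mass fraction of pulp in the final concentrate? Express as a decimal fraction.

water in feed = 1510×0.235 = 354.85 t/h.
After stage 1: water left = (1−0.316)×354.85 = 242.72; stream total = 1397.9 t/h.
After stage 2: water left = (1−0.612)×242.72 = 94.174; final concentrate = 1249.3 t/h.
pulp fraction = 1155.2/1249.3 = 0.9246.

0.9246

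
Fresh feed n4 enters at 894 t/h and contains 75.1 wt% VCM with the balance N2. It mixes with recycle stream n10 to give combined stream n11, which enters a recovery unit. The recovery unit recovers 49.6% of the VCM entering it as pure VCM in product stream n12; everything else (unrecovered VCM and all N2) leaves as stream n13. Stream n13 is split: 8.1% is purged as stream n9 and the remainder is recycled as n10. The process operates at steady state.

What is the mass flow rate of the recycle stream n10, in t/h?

3105 t/h

N2 enters only via n4 and leaves only via the purge: 894×0.249 = 0.081×(N2 in n13), and the recovery unit passes all N2, so N2 in n11 = N2 in n13 = 2748.2 t/h.
VCM in n11: m_A = 894×0.751 + (1−0.081)·(1−0.496)·m_A, so m_A = 671.39/0.5368 = 1250.7 t/h.
n13 = (1−0.496)×1250.7 + 2748.2 = 3378.6 t/h.
Recycle n10 = (1−0.081)×3378.6 = 3104.9 t/h.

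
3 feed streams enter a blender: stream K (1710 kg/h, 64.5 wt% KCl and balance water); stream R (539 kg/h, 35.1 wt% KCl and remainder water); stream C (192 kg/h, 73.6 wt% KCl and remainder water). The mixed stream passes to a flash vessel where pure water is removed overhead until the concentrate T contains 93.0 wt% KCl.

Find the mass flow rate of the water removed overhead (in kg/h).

KCl entering = 1710×0.645 + 539×0.351 + 192×0.736 = 1433.5 kg/h.
All KCl reports to T, so T = 1433.5/0.930 = 1541.3 kg/h.
Total feed = 2441 kg/h; overhead = 2441 − 1541.3 = 899.65 kg/h.

899.7 kg/h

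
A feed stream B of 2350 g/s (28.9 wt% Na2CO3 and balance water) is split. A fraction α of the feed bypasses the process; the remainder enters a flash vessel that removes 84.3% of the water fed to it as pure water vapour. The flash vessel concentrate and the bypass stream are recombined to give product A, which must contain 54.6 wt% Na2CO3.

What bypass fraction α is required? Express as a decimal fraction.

0.215

All 2350×0.289 = 679.15 g/s of Na2CO3 reaches A, so A = 679.15/0.546 = 1243.9 g/s and vapour = 1106.1 g/s.
The evaporator receives (1−α)·2350 of feed at 0.711 water and removes 0.843 of that water:
0.843×0.711×(1−α)×2350 = 1106.1
(1−α) = 1106.1/1408.5 = 0.7853;  α = 0.2147.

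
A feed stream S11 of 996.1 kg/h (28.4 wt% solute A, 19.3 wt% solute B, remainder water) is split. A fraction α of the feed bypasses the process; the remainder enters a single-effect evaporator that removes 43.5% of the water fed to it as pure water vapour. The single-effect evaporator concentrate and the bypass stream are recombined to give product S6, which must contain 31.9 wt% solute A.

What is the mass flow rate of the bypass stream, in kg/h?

515.7 kg/h

All 996.1×0.284 = 282.89 kg/h of solute A reaches S6, so S6 = 282.89/0.319 = 886.81 kg/h and vapour = 109.29 kg/h.
The evaporator receives (1−α)·996.1 of feed at 0.523 water and removes 0.435 of that water:
0.435×0.523×(1−α)×996.1 = 109.29
(1−α) = 109.29/226.62 = 0.4823;  α = 0.5177.
Bypass flow = 0.5177×996.1 = 515.72 kg/h.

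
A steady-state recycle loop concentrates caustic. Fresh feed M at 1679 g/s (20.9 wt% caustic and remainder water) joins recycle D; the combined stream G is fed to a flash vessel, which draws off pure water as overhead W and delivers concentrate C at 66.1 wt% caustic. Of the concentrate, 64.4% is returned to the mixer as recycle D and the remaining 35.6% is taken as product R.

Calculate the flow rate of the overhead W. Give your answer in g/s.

Overall caustic balance (none leaves overhead): caustic in fresh feed = caustic in product, i.e. 1679×0.209 = (1−0.644)·C·0.661.
C = 350.91/(0.661×0.356) = 1491.2 g/s.
Recycle D = 0.644×1491.2 = 960.35 g/s.
Combined feed G = 1679 + 960.35 = 2639.4 g/s.
Overhead W = G − C = 2639.4 − 1491.2 = 1148.1 g/s.

1148 g/s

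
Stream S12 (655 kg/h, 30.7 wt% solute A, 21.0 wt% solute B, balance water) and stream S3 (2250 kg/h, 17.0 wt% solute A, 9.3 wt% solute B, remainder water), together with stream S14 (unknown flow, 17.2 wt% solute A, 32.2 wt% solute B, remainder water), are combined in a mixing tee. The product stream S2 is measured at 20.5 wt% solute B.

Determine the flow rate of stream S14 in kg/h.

2126 kg/h

Let S14 be the unknown flow. Total out = 2905 + S14.
solute B balance: 346.8 + 0.322·S14 = 0.205·(2905 + S14)
(0.322 − 0.205)·S14 = 0.205×2905 − 346.8 = 248.73
S14 = 248.73 / 0.117 = 2125.9 kg/h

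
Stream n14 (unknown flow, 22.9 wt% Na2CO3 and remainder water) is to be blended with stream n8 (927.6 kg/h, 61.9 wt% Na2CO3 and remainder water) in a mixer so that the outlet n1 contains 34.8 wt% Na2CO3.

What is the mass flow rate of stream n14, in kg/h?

Let n14 be the unknown flow. Total out = 927.6 + n14.
Na2CO3 balance: 574.18 + 0.229·n14 = 0.348·(927.6 + n14)
(0.229 − 0.348)·n14 = 0.348×927.6 − 574.18 = -251.38
n14 = -251.38 / -0.119 = 2112.4 kg/h

2112 kg/h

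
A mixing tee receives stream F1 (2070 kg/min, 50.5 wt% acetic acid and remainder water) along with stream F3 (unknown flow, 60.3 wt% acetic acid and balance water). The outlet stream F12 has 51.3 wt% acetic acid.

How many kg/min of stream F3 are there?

Let F3 be the unknown flow. Total out = 2070 + F3.
acetic acid balance: 1045.3 + 0.603·F3 = 0.513·(2070 + F3)
(0.603 − 0.513)·F3 = 0.513×2070 − 1045.3 = 16.56
F3 = 16.56 / 0.090 = 184 kg/min

184 kg/min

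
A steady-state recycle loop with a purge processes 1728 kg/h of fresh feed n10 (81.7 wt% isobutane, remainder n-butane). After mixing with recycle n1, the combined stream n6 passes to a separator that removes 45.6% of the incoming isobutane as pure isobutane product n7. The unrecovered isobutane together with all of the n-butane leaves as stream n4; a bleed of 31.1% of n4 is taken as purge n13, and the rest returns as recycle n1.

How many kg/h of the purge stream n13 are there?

698.3 kg/h

n-butane enters only via n10 and leaves only via the purge: 1728×0.183 = 0.311×(n-butane in n4), and the separator passes all n-butane, so n-butane in n6 = n-butane in n4 = 1016.8 kg/h.
isobutane in n6: m_A = 1728×0.817 + (1−0.311)·(1−0.456)·m_A, so m_A = 1411.8/0.6252 = 2258.2 kg/h.
n4 = (1−0.456)×2258.2 + 1016.8 = 2245.2 kg/h.
Purge n13 = 0.311×2245.2 = 698.27 kg/h.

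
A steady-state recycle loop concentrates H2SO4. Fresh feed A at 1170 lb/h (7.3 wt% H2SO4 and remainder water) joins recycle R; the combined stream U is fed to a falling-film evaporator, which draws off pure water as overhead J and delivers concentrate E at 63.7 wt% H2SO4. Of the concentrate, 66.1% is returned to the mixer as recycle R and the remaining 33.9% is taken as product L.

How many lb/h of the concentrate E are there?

Overall H2SO4 balance (none leaves overhead): H2SO4 in fresh feed = H2SO4 in product, i.e. 1170×0.073 = (1−0.661)·E·0.637.
E = 85.41/(0.637×0.339) = 395.52 lb/h.

395.5 lb/h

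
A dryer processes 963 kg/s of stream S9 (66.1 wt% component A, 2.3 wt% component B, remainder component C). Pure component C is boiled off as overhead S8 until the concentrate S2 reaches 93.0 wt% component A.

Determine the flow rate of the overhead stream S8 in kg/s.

278.5 kg/s

component A is conserved: 963×0.661 = 636.54 kg/s all reports to the concentrate.
Concentrate = 636.54/(target fraction) = 684.45 kg/s.
Overhead = 963 − 684.45 = 278.55 kg/s.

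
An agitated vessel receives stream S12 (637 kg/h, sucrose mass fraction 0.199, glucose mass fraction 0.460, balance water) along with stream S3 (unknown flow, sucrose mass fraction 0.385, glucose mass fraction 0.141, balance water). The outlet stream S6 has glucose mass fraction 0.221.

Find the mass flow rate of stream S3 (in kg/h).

1903 kg/h

Let S3 be the unknown flow. Total out = 637 + S3.
glucose balance: 293.02 + 0.141·S3 = 0.221·(637 + S3)
(0.141 − 0.221)·S3 = 0.221×637 − 293.02 = -152.24
S3 = -152.24 / -0.080 = 1903 kg/h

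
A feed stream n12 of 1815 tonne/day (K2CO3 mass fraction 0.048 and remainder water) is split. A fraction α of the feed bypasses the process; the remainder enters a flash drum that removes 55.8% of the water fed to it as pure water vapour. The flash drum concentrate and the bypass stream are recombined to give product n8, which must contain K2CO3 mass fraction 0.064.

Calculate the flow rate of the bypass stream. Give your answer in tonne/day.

All 1815×0.048 = 87.12 tonne/day of K2CO3 reaches n8, so n8 = 87.12/0.064 = 1361.2 tonne/day and vapour = 453.75 tonne/day.
The evaporator receives (1−α)·1815 of feed at 0.952 water and removes 0.558 of that water:
0.558×0.952×(1−α)×1815 = 453.75
(1−α) = 453.75/964.16 = 0.4706;  α = 0.5294.
Bypass flow = 0.5294×1815 = 960.83 tonne/day.

960.8 tonne/day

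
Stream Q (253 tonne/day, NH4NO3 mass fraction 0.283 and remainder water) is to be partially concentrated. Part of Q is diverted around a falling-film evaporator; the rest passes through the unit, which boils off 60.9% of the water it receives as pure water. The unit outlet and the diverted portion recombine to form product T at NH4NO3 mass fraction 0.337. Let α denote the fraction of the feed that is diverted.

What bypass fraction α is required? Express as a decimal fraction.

All 253×0.283 = 71.599 tonne/day of NH4NO3 reaches T, so T = 71.599/0.337 = 212.46 tonne/day and vapour = 40.54 tonne/day.
The evaporator receives (1−α)·253 of feed at 0.717 water and removes 0.609 of that water:
0.609×0.717×(1−α)×253 = 40.54
(1−α) = 40.54/110.47 = 0.3670;  α = 0.6330.

0.633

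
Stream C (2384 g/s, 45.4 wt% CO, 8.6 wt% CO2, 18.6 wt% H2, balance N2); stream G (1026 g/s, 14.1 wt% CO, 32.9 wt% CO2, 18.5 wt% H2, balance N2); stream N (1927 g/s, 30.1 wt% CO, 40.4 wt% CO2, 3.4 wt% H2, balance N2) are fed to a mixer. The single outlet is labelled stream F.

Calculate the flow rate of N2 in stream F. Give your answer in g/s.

N2 out = N2 in = 2384×0.274 + 1026×0.345 + 1927×0.261 = 1510.1 g/s.

1510 g/s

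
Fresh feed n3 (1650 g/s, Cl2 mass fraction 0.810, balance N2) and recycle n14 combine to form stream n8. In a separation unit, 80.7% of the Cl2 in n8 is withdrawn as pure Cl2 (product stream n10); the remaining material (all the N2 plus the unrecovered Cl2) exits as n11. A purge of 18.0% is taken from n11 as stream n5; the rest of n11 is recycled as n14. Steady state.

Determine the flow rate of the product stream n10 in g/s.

Cl2 in n8: m_A = 1650×0.810 + (1−0.180)·(1−0.807)·m_A, so m_A = 1336.5/0.8417 = 1587.8 g/s.
Product n10 = 0.807×1587.8 = 1281.3 g/s.

1281 g/s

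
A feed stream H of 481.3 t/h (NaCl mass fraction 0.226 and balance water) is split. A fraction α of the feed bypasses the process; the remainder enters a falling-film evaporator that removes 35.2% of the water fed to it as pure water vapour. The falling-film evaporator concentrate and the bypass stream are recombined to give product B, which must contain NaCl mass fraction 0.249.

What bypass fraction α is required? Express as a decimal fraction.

0.661

All 481.3×0.226 = 108.77 t/h of NaCl reaches B, so B = 108.77/0.249 = 436.84 t/h and vapour = 44.457 t/h.
The evaporator receives (1−α)·481.3 of feed at 0.774 water and removes 0.352 of that water:
0.352×0.774×(1−α)×481.3 = 44.457
(1−α) = 44.457/131.13 = 0.3390;  α = 0.6610.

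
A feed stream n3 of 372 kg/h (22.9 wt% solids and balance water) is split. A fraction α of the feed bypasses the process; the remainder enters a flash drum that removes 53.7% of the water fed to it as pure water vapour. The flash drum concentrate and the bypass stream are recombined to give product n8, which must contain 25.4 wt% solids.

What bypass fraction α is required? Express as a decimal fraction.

0.762

All 372×0.229 = 85.188 kg/h of solids reaches n8, so n8 = 85.188/0.254 = 335.39 kg/h and vapour = 36.614 kg/h.
The evaporator receives (1−α)·372 of feed at 0.771 water and removes 0.537 of that water:
0.537×0.771×(1−α)×372 = 36.614
(1−α) = 36.614/154.02 = 0.2377;  α = 0.7623.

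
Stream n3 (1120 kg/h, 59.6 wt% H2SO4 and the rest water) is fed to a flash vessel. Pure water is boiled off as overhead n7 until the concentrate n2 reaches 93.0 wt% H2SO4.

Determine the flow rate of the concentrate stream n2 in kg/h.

H2SO4 is conserved: 1120×0.596 = 667.52 kg/h all reports to the concentrate.
Concentrate = 667.52/(target fraction) = 717.76 kg/h.

717.8 kg/h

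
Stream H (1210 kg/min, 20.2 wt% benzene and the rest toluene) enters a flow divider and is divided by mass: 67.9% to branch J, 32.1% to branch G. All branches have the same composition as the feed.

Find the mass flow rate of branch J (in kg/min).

Branch J flow = 0.679×1210 = 821.59 kg/min.

821.6 kg/min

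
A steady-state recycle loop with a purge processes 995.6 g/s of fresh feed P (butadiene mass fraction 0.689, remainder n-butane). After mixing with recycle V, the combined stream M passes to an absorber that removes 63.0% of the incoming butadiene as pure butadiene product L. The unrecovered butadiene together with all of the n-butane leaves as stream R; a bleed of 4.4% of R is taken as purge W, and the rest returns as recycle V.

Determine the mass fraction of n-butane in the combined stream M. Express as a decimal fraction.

0.869

n-butane enters only via P and leaves only via the purge: 995.6×0.311 = 0.044×(n-butane in R), and the absorber passes all n-butane, so n-butane in M = n-butane in R = 7037.1 g/s.
butadiene in M: m_A = 995.6×0.689 + (1−0.044)·(1−0.630)·m_A, so m_A = 685.97/0.6463 = 1061.4 g/s.
M = 1061.4 + 7037.1 = 8098.5 g/s.
n-butane fraction in M = 7037.1/8098.5 = 0.869.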